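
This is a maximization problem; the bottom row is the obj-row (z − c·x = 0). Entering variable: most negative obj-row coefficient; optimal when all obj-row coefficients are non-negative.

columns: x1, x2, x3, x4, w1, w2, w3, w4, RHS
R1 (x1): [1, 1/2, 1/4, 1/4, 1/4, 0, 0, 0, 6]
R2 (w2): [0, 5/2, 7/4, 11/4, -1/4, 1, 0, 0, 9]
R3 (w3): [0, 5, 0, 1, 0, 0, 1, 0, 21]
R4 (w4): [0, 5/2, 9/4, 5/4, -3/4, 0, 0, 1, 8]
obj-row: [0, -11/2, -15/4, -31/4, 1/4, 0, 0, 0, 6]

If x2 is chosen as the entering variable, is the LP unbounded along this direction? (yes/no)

no

Column x2 has positive entries in row(s) 1, 2, 3, 4, so the ratio test bounds it — not unbounded.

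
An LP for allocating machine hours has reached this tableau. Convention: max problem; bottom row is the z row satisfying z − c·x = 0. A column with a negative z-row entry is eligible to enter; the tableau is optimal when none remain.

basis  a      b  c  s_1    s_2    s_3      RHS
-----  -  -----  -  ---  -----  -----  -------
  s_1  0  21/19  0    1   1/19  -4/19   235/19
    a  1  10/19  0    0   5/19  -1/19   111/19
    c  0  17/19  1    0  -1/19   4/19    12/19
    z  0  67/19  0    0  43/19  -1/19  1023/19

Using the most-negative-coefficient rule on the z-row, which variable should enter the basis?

Negative z-row entries: s_3: -1/19.
The most negative is -1/19 in column s_3, so s_3 enters.

s_3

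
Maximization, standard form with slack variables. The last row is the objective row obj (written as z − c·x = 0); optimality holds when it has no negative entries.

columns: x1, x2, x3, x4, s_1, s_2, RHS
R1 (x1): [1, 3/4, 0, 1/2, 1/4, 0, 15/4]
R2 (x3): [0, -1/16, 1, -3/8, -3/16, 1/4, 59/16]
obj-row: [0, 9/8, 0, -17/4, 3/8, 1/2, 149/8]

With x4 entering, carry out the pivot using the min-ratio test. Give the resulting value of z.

101/2

Ratio test on column x4 — row 1: (15/4)/(1/2) = 15/2; row 2: entry -3/8 ≤ 0. Minimum is 15/2 at row 1 (x1 leaves); pivot element 1/2.
Pivot on row 1; the obj-row RHS becomes 149/8 − (-17/4)·(15/2) = 101/2.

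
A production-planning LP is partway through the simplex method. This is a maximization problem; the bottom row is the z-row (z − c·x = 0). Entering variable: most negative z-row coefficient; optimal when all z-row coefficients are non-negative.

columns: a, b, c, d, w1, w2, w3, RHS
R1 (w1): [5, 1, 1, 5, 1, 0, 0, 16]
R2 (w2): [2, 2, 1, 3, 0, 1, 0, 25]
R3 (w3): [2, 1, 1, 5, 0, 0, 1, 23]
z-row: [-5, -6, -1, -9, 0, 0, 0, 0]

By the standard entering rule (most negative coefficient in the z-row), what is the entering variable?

Negative z-row entries: a: -5, b: -6, c: -1, d: -9.
The most negative is -9 in column d, so d enters.

d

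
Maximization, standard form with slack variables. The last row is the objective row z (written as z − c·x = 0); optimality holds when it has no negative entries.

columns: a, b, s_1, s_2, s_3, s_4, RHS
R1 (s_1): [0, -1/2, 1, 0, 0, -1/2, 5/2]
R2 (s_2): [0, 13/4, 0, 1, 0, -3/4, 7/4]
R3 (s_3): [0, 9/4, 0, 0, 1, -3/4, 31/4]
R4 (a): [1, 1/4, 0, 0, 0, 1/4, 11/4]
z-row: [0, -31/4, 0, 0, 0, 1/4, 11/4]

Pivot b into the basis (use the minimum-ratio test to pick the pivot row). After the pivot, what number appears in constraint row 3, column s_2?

-9/13

Ratio test on column b — row 1: entry -1/2 ≤ 0; row 2: (7/4)/(13/4) = 7/13; row 3: (31/4)/(9/4) = 31/9; row 4: (11/4)/(1/4) = 11. Minimum is 7/13 at row 2 (s_2 leaves); pivot element 13/4.
Divide row 2 by 13/4; eliminate column b from the other rows.
Row 3 update in column s_2: 0 − (9/4)·(4/13) = -9/13.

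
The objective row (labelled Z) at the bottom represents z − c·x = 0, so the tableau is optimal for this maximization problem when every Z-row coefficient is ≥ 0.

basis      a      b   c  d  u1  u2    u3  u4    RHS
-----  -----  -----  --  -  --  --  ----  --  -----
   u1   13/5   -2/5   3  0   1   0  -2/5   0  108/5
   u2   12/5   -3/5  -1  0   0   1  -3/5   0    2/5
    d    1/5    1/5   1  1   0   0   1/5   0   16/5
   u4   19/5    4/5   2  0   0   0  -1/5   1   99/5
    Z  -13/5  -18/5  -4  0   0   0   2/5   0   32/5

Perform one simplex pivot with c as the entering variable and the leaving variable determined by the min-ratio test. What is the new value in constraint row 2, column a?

Ratio test on column c — row 1: (108/5)/3 = 36/5; row 2: entry -1 ≤ 0; row 3: (16/5)/1 = 16/5; row 4: (99/5)/2 = 99/10. Minimum is 16/5 at row 3 (d leaves); pivot element 1.
Divide row 3 by 1; eliminate column c from the other rows.
Row 2 update in column a: 12/5 − (-1)·(1/5) = 13/5.

13/5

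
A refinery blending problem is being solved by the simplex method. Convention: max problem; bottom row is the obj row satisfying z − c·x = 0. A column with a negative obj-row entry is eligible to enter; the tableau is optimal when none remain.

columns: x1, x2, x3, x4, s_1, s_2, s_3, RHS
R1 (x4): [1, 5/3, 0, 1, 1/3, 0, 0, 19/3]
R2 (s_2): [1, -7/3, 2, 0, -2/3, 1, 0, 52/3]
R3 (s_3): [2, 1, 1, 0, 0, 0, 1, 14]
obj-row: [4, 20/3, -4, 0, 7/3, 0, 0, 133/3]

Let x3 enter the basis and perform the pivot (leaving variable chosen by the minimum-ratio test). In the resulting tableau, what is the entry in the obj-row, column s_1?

Ratio test on column x3 — row 1: entry 0 ≤ 0; row 2: (52/3)/2 = 26/3; row 3: 14/1 = 14. Minimum is 26/3 at row 2 (s_2 leaves); pivot element 2.
Divide row 2 by 2; eliminate column x3 from the other rows.
obj-row update in column s_1: 7/3 − (-4)·(-1/3) = 1.

1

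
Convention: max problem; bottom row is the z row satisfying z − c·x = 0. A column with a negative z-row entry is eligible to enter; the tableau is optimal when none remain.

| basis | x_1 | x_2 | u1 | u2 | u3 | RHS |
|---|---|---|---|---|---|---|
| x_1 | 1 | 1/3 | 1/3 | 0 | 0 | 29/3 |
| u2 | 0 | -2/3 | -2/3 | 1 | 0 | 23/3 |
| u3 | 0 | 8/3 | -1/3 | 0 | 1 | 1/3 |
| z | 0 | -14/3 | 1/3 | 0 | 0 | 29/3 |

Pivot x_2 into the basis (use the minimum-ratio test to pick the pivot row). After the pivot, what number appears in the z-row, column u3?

Ratio test on column x_2 — row 1: (29/3)/(1/3) = 29; row 2: entry -2/3 ≤ 0; row 3: (1/3)/(8/3) = 1/8. Minimum is 1/8 at row 3 (u3 leaves); pivot element 8/3.
Divide row 3 by 8/3; eliminate column x_2 from the other rows.
z-row update in column u3: 0 − (-14/3)·(3/8) = 7/4.

7/4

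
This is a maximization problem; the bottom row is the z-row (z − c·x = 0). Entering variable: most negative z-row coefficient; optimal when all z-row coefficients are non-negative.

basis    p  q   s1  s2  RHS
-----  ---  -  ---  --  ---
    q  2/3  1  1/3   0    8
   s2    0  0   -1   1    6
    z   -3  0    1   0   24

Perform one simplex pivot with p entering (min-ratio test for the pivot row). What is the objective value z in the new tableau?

Ratio test on column p — row 1: 8/(2/3) = 12; row 2: entry 0 ≤ 0. Minimum is 12 at row 1 (q leaves); pivot element 2/3.
Pivot on row 1; the z-row RHS becomes 24 − (-3)·12 = 60.

60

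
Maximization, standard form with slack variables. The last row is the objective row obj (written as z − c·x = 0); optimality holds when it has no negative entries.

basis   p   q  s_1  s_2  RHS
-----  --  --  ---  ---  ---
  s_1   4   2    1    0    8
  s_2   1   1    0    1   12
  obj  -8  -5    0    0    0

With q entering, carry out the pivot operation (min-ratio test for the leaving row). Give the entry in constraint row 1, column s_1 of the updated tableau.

Ratio test on column q — row 1: 8/2 = 4; row 2: 12/1 = 12. Minimum is 4 at row 1 (s_1 leaves); pivot element 2.
Divide row 1 by 2; eliminate column q from the other rows.
In the new row 1, the s_1 entry is the old entry divided by the pivot: 1/2 = 1/2.

1/2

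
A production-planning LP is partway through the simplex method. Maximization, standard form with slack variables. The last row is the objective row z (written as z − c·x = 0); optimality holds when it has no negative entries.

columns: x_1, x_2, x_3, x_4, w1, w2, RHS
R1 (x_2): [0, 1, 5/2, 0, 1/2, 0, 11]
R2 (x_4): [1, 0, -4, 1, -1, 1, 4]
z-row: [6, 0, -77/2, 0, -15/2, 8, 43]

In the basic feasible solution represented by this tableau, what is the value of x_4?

x_4 is basic (row 2); its value is the RHS of that row, 4.

4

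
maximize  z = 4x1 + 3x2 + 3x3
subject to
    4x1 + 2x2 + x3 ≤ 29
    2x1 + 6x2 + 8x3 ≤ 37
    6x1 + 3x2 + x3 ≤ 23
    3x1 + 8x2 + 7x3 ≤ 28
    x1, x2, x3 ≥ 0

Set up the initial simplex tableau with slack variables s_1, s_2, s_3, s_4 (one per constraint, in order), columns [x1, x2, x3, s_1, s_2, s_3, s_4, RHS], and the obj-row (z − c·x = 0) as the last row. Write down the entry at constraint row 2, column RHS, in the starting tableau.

37

The RHS of constraint 2 is b_2 = 37.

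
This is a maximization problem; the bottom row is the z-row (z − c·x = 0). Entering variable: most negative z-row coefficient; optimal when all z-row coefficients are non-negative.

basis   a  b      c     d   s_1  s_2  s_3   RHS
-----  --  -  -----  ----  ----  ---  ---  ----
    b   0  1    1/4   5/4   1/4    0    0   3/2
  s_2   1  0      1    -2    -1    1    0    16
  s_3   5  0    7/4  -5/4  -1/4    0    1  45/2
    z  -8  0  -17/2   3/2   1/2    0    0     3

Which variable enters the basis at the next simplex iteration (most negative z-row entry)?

c

Negative z-row entries: a: -8, c: -17/2.
The most negative is -17/2 in column c, so c enters.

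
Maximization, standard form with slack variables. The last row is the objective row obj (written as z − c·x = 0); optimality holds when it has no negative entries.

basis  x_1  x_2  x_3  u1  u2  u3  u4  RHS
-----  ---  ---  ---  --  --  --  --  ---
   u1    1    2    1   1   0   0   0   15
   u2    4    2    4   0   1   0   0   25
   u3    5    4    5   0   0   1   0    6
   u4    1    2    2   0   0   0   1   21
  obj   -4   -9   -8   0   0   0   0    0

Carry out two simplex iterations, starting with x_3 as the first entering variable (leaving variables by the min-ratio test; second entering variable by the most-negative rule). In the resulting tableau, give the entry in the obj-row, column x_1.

29/4

Ratio test on column x_3 — row 1: 15/1 = 15; row 2: 25/4 = 25/4; row 3: 6/5 = 6/5; row 4: 21/2 = 21/2. Minimum is 6/5 at row 3 (u3 leaves); pivot element 5.
Divide row 3 by 5; eliminate column x_3 from the other rows.
Second iteration: most negative obj-row entry is -13/5 in column x_2, so x_2 enters.
Ratio test on column x_2 — row 1: (69/5)/(6/5) = 23/2; row 2: entry -6/5 ≤ 0; row 3: (6/5)/(4/5) = 3/2; row 4: (93/5)/(2/5) = 93/2. Minimum is 3/2 at row 3 (x_3 leaves); pivot element 4/5.
Divide row 3 by 4/5; eliminate column x_2 from the other rows.
After both pivots, the entry at the obj-row, column x_1 is 29/4.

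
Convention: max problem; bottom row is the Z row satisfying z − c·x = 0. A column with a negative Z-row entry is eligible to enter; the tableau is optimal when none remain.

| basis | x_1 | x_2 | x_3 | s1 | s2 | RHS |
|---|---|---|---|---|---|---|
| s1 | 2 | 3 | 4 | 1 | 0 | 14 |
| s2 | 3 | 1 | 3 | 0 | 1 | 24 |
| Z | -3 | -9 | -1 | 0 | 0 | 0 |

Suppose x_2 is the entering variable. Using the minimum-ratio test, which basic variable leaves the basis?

s1

Column x_2 entries and ratios — s1: 14/3 = 14/3; s2: 24/1 = 24.
Smallest ratio is 14/3 in the row of s1, so s1 leaves.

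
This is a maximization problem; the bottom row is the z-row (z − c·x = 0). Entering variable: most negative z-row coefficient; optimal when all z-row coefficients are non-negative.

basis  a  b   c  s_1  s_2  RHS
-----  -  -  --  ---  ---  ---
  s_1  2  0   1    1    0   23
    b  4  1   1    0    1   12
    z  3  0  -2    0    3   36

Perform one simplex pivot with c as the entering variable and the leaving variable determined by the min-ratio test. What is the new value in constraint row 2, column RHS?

12

Ratio test on column c — row 1: 23/1 = 23; row 2: 12/1 = 12. Minimum is 12 at row 2 (b leaves); pivot element 1.
Divide row 2 by 1; eliminate column c from the other rows.
In the new row 2, the RHS entry is the old entry divided by the pivot: 12/1 = 12.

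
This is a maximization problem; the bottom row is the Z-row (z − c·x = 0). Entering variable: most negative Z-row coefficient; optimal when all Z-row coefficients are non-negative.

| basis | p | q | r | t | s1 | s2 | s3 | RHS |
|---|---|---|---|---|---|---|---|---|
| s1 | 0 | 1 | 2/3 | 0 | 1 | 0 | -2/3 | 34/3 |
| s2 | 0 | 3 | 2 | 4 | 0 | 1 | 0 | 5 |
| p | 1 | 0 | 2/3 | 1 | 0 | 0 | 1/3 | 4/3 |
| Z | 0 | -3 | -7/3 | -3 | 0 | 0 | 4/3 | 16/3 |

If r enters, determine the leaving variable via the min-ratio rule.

p

Column r entries and ratios — s1: (34/3)/(2/3) = 17; s2: 5/2 = 5/2; p: (4/3)/(2/3) = 2.
Smallest ratio is 2 in the row of p, so p leaves.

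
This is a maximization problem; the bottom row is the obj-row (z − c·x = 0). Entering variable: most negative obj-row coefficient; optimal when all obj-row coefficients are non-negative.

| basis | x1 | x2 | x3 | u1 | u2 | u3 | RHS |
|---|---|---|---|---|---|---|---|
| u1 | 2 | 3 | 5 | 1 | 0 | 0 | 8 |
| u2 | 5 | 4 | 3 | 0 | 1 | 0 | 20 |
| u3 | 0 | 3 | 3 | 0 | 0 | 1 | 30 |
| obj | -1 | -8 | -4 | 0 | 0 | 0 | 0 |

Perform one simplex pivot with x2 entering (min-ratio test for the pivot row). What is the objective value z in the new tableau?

64/3

Ratio test on column x2 — row 1: 8/3 = 8/3; row 2: 20/4 = 5; row 3: 30/3 = 10. Minimum is 8/3 at row 1 (u1 leaves); pivot element 3.
Pivot on row 1; the obj-row RHS becomes 0 − (-8)·(8/3) = 64/3.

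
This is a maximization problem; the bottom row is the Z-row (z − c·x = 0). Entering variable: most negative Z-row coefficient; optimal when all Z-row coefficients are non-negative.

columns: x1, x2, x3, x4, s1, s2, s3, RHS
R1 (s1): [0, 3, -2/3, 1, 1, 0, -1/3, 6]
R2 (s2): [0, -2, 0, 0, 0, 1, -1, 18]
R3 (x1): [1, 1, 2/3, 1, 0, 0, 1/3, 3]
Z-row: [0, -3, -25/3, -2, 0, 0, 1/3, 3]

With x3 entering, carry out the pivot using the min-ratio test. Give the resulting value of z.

81/2

Ratio test on column x3 — row 1: entry -2/3 ≤ 0; row 2: entry 0 ≤ 0; row 3: 3/(2/3) = 9/2. Minimum is 9/2 at row 3 (x1 leaves); pivot element 2/3.
Pivot on row 3; the Z-row RHS becomes 3 − (-25/3)·(9/2) = 81/2.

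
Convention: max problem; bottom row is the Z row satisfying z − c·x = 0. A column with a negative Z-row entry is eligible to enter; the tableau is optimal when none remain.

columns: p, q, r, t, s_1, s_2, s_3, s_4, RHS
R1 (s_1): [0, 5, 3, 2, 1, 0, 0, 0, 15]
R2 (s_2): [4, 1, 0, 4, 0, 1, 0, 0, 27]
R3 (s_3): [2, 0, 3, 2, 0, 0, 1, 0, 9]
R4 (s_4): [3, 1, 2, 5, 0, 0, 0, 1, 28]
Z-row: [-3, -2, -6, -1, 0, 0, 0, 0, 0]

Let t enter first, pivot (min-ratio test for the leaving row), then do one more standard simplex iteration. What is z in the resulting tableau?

Ratio test on column t — row 1: 15/2 = 15/2; row 2: 27/4 = 27/4; row 3: 9/2 = 9/2; row 4: 28/5 = 28/5. Minimum is 9/2 at row 3 (s_3 leaves); pivot element 2.
Pivot on row 3; the Z-row RHS becomes 0 − (-1)·(9/2) = 9/2.
Next entering variable (most negative Z-row entry -9/2): r.
Ratio test on column r — row 1: entry 0 ≤ 0; row 2: entry -6 ≤ 0; row 3: (9/2)/(3/2) = 3; row 4: entry -11/2 ≤ 0. Minimum is 3 at row 3 (t leaves); pivot element 3/2.
After the second pivot the Z-row RHS is 9/2 − (-9/2)·3 = 18.

18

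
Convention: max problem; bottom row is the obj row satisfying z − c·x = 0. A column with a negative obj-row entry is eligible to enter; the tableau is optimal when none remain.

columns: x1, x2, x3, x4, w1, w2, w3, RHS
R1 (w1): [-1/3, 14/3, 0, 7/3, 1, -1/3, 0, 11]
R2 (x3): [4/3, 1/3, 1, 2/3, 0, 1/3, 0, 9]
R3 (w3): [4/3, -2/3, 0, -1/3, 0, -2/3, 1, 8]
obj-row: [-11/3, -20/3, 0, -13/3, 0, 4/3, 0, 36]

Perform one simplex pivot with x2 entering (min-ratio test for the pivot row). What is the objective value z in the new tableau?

362/7

Ratio test on column x2 — row 1: 11/(14/3) = 33/14; row 2: 9/(1/3) = 27; row 3: entry -2/3 ≤ 0. Minimum is 33/14 at row 1 (w1 leaves); pivot element 14/3.
Pivot on row 1; the obj-row RHS becomes 36 − (-20/3)·(33/14) = 362/7.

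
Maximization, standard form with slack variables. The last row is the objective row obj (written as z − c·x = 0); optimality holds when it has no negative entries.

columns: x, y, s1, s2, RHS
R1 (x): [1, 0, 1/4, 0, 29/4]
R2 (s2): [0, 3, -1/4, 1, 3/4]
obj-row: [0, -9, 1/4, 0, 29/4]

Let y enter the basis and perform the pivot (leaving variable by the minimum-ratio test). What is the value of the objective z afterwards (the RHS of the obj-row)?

19/2

Ratio test on column y — row 1: entry 0 ≤ 0; row 2: (3/4)/3 = 1/4. Minimum is 1/4 at row 2 (s2 leaves); pivot element 3.
Pivot on row 2; the obj-row RHS becomes 29/4 − (-9)·(1/4) = 19/2.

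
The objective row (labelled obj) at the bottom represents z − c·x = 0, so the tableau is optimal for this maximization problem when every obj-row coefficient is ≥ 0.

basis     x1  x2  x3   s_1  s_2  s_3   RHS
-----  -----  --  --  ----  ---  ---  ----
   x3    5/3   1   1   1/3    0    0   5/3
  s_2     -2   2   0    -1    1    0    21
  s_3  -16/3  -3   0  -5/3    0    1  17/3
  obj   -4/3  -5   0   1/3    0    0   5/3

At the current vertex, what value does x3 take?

5/3

x3 is basic (row 1); its value is the RHS of that row, 5/3.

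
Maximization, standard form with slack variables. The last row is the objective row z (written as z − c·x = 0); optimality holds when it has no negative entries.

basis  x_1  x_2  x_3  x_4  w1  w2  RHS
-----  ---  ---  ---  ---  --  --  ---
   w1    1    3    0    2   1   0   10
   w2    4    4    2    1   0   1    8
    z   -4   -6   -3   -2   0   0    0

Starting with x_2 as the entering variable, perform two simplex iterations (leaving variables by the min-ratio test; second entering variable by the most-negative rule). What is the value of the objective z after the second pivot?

68/5

Ratio test on column x_2 — row 1: 10/3 = 10/3; row 2: 8/4 = 2. Minimum is 2 at row 2 (w2 leaves); pivot element 4.
Pivot on row 2; the z-row RHS becomes 0 − (-6)·2 = 12.
Next entering variable (most negative z-row entry -1/2): x_4.
Ratio test on column x_4 — row 1: 4/(5/4) = 16/5; row 2: 2/(1/4) = 8. Minimum is 16/5 at row 1 (w1 leaves); pivot element 5/4.
After the second pivot the z-row RHS is 12 − (-1/2)·(16/5) = 68/5.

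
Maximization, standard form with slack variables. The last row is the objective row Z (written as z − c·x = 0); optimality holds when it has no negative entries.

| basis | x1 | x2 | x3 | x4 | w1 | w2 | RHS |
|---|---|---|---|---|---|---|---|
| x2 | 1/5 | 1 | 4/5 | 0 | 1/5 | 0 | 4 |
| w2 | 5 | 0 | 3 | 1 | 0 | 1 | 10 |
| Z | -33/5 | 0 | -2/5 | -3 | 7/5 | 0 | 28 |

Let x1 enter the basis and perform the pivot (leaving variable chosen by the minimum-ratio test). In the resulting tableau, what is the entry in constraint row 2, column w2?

Ratio test on column x1 — row 1: 4/(1/5) = 20; row 2: 10/5 = 2. Minimum is 2 at row 2 (w2 leaves); pivot element 5.
Divide row 2 by 5; eliminate column x1 from the other rows.
In the new row 2, the w2 entry is the old entry divided by the pivot: 1/5 = 1/5.

1/5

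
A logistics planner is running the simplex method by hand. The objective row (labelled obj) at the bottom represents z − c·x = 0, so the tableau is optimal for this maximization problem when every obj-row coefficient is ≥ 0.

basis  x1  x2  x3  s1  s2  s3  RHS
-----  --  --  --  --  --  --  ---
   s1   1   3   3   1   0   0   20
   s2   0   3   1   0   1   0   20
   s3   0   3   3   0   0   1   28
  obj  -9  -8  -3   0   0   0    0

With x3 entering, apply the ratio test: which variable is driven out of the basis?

Column x3 entries and ratios — s1: 20/3 = 20/3; s2: 20/1 = 20; s3: 28/3 = 28/3.
Smallest ratio is 20/3 in the row of s1, so s1 leaves.

s1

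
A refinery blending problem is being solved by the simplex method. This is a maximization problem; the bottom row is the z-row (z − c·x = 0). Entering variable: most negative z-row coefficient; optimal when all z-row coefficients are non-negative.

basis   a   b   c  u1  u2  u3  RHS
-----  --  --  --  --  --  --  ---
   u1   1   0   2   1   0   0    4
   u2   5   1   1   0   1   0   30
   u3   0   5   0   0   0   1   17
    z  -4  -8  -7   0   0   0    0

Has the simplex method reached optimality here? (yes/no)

The z-row has a negative entry -8 in column b, so it is not optimal.

no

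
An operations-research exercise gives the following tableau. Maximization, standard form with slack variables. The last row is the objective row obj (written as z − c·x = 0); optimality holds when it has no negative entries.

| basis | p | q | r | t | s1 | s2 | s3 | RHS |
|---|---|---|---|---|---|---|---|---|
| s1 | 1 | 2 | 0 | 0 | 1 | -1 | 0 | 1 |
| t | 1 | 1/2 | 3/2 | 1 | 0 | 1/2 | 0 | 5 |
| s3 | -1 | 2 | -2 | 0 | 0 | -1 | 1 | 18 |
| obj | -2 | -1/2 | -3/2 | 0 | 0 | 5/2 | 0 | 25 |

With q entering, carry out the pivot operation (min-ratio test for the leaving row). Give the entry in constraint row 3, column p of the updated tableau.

Ratio test on column q — row 1: 1/2 = 1/2; row 2: 5/(1/2) = 10; row 3: 18/2 = 9. Minimum is 1/2 at row 1 (s1 leaves); pivot element 2.
Divide row 1 by 2; eliminate column q from the other rows.
Row 3 update in column p: -1 − 2·(1/2) = -2.

-2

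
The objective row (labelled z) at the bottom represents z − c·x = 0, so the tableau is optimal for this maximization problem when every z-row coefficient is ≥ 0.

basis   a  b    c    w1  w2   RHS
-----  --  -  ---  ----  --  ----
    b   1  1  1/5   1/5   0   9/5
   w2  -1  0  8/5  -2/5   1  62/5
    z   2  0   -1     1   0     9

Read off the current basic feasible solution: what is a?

0

a is not in the basis, so in the current basic feasible solution a = 0.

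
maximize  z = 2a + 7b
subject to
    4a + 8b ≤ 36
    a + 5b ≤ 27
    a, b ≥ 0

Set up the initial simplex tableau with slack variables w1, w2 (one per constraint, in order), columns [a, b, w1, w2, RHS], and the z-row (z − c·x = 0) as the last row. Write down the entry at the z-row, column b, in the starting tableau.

-7

The z-row carries the negated objective coefficients: the b entry is -7.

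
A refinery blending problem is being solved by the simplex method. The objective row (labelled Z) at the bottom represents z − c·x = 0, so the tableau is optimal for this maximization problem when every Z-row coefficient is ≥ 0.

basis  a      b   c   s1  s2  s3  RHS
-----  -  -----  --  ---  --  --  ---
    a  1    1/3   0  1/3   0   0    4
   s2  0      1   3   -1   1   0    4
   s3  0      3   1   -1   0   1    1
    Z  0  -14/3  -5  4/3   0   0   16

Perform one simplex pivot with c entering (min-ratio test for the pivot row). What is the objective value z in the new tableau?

Ratio test on column c — row 1: entry 0 ≤ 0; row 2: 4/3 = 4/3; row 3: 1/1 = 1. Minimum is 1 at row 3 (s3 leaves); pivot element 1.
Pivot on row 3; the Z-row RHS becomes 16 − (-5)·1 = 21.

21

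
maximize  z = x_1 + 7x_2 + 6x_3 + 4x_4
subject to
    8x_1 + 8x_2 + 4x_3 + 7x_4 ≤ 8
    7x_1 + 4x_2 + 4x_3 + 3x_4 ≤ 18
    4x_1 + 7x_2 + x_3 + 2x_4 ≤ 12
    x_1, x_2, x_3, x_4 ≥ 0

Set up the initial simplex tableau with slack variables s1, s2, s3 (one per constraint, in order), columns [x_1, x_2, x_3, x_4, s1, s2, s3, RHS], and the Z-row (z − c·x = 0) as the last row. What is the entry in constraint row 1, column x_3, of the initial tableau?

4

Constraint 1 has coefficient 4 on x_3.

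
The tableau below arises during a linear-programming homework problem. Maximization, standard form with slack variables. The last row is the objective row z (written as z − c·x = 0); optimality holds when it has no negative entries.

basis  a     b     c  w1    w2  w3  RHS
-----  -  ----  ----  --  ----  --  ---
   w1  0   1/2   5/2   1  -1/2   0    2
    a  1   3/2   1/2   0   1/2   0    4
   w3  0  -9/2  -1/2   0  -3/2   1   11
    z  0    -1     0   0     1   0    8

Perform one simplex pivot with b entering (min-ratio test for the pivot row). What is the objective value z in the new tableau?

Ratio test on column b — row 1: 2/(1/2) = 4; row 2: 4/(3/2) = 8/3; row 3: entry -9/2 ≤ 0. Minimum is 8/3 at row 2 (a leaves); pivot element 3/2.
Pivot on row 2; the z-row RHS becomes 8 − (-1)·(8/3) = 32/3.

32/3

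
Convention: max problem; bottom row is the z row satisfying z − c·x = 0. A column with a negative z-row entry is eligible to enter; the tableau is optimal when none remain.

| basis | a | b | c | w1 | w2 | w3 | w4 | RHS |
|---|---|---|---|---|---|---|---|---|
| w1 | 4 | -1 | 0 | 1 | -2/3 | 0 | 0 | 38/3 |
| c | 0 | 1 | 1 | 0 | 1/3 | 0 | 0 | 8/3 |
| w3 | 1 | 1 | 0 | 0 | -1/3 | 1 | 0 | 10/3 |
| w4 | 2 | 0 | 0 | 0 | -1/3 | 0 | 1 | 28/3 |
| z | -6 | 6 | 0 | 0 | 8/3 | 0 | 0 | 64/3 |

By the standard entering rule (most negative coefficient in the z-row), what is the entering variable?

Negative z-row entries: a: -6.
The most negative is -6 in column a, so a enters.

a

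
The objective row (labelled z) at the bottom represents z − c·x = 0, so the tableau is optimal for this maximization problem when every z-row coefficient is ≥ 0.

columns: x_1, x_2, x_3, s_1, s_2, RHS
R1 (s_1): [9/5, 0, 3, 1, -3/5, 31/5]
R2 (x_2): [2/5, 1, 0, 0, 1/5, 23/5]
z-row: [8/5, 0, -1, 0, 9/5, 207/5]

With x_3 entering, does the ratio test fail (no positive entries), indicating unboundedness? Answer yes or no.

Column x_3 has positive entries in row(s) 1, so the ratio test bounds it — not unbounded.

no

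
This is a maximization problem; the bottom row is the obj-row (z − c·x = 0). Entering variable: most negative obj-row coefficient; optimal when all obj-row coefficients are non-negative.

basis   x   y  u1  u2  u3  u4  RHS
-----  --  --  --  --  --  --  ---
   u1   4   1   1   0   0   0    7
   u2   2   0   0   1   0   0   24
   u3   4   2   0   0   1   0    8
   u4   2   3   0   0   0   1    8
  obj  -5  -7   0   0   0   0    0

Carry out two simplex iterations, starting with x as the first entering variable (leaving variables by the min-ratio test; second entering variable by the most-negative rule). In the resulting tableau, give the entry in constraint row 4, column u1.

2

Ratio test on column x — row 1: 7/4 = 7/4; row 2: 24/2 = 12; row 3: 8/4 = 2; row 4: 8/2 = 4. Minimum is 7/4 at row 1 (u1 leaves); pivot element 4.
Divide row 1 by 4; eliminate column x from the other rows.
Second iteration: most negative obj-row entry is -23/4 in column y, so y enters.
Ratio test on column y — row 1: (7/4)/(1/4) = 7; row 2: entry -1/2 ≤ 0; row 3: 1/1 = 1; row 4: (9/2)/(5/2) = 9/5. Minimum is 1 at row 3 (u3 leaves); pivot element 1.
Divide row 3 by 1; eliminate column y from the other rows.
After both pivots, the entry at constraint row 4, column u1 is 2.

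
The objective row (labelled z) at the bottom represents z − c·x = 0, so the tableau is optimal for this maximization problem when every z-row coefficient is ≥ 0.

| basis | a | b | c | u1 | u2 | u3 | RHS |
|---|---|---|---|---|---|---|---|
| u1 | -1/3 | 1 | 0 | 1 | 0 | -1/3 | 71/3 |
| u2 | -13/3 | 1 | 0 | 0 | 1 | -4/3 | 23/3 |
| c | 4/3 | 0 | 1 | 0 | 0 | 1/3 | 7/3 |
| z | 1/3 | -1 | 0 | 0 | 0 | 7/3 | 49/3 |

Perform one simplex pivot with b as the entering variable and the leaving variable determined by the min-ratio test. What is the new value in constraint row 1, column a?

4

Ratio test on column b — row 1: (71/3)/1 = 71/3; row 2: (23/3)/1 = 23/3; row 3: entry 0 ≤ 0. Minimum is 23/3 at row 2 (u2 leaves); pivot element 1.
Divide row 2 by 1; eliminate column b from the other rows.
Row 1 update in column a: -1/3 − 1·(-13/3) = 4.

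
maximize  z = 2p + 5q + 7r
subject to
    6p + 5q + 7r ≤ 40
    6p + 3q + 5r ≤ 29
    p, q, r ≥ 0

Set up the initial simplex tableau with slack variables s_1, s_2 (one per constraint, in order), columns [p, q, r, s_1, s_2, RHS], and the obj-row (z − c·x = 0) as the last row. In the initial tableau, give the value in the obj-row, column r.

The obj-row carries the negated objective coefficients: the r entry is -7.

-7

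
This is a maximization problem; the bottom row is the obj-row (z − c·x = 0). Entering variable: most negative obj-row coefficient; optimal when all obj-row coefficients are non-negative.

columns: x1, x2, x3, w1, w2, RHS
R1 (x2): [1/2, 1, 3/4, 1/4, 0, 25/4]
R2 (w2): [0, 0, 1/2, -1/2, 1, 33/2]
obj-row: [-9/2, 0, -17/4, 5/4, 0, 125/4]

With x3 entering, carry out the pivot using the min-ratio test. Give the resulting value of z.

Ratio test on column x3 — row 1: (25/4)/(3/4) = 25/3; row 2: (33/2)/(1/2) = 33. Minimum is 25/3 at row 1 (x2 leaves); pivot element 3/4.
Pivot on row 1; the obj-row RHS becomes 125/4 − (-17/4)·(25/3) = 200/3.

200/3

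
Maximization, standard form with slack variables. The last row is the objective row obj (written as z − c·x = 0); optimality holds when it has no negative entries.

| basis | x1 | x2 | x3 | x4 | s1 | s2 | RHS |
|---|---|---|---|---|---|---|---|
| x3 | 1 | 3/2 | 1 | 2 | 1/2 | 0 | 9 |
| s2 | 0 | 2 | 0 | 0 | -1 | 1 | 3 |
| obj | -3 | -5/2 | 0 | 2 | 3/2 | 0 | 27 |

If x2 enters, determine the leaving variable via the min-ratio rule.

s2

Column x2 entries and ratios — x3: 9/(3/2) = 6; s2: 3/2 = 3/2.
Smallest ratio is 3/2 in the row of s2, so s2 leaves.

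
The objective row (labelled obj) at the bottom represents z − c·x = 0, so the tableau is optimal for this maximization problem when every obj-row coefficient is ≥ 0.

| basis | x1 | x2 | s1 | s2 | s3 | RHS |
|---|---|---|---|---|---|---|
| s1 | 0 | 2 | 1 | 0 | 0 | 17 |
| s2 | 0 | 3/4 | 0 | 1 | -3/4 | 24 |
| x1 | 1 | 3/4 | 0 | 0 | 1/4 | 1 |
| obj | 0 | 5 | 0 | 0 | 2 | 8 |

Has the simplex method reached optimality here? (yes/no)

yes

Every obj-row coefficient is ≥ 0, so the tableau is optimal.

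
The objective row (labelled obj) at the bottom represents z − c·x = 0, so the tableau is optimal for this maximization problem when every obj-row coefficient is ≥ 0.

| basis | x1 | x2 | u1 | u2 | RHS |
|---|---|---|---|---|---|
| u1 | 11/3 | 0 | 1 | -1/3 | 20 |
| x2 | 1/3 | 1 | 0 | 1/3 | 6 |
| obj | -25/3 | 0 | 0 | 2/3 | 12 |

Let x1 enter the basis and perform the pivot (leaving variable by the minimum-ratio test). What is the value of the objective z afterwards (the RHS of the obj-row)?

Ratio test on column x1 — row 1: 20/(11/3) = 60/11; row 2: 6/(1/3) = 18. Minimum is 60/11 at row 1 (u1 leaves); pivot element 11/3.
Pivot on row 1; the obj-row RHS becomes 12 − (-25/3)·(60/11) = 632/11.

632/11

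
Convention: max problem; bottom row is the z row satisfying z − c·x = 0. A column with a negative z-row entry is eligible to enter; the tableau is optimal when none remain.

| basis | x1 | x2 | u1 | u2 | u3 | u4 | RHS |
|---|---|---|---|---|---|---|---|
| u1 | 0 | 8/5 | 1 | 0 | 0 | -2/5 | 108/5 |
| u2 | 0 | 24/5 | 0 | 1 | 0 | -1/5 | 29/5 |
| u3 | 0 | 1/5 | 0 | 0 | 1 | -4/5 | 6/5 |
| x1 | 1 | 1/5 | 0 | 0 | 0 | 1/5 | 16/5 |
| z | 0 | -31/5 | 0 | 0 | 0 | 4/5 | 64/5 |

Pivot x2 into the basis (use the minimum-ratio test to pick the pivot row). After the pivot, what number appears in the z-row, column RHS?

Ratio test on column x2 — row 1: (108/5)/(8/5) = 27/2; row 2: (29/5)/(24/5) = 29/24; row 3: (6/5)/(1/5) = 6; row 4: (16/5)/(1/5) = 16. Minimum is 29/24 at row 2 (u2 leaves); pivot element 24/5.
Divide row 2 by 24/5; eliminate column x2 from the other rows.
z-row update in column RHS: 64/5 − (-31/5)·(29/24) = 487/24.

487/24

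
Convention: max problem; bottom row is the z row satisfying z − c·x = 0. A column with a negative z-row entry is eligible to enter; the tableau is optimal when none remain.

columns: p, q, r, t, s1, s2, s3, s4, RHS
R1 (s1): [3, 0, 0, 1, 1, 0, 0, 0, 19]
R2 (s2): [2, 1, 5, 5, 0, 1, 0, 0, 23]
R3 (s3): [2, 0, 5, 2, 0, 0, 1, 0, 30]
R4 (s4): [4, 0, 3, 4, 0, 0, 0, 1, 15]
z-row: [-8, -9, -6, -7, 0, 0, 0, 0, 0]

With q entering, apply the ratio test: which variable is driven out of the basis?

Column q entries and ratios — s1: 0 ≤ 0, skip; s2: 23/1 = 23; s3: 0 ≤ 0, skip; s4: 0 ≤ 0, skip.
Smallest ratio is 23 in the row of s2, so s2 leaves.

s2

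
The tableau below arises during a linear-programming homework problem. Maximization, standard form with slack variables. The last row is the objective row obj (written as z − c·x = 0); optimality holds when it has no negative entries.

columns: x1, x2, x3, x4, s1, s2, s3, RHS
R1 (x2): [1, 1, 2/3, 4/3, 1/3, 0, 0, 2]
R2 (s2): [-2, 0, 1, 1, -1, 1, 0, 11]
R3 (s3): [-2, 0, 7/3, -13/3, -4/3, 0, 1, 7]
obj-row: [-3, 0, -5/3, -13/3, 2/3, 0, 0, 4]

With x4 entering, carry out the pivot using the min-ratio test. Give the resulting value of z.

21/2

Ratio test on column x4 — row 1: 2/(4/3) = 3/2; row 2: 11/1 = 11; row 3: entry -13/3 ≤ 0. Minimum is 3/2 at row 1 (x2 leaves); pivot element 4/3.
Pivot on row 1; the obj-row RHS becomes 4 − (-13/3)·(3/2) = 21/2.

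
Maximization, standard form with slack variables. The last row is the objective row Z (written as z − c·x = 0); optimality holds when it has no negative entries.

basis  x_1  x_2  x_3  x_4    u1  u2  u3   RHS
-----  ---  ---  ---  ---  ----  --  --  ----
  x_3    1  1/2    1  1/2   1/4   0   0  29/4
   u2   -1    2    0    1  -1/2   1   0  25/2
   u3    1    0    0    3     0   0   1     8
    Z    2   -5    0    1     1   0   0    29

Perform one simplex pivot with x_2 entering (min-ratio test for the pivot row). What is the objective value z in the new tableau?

241/4

Ratio test on column x_2 — row 1: (29/4)/(1/2) = 29/2; row 2: (25/2)/2 = 25/4; row 3: entry 0 ≤ 0. Minimum is 25/4 at row 2 (u2 leaves); pivot element 2.
Pivot on row 2; the Z-row RHS becomes 29 − (-5)·(25/4) = 241/4.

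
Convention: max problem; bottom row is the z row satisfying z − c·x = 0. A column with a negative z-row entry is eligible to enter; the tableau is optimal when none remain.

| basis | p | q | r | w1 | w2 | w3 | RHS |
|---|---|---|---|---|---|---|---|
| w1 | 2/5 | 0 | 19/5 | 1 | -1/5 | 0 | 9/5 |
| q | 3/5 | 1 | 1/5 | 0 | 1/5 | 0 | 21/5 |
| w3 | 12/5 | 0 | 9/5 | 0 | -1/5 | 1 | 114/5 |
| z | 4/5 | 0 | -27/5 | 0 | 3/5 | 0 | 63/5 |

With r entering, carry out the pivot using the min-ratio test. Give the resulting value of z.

288/19

Ratio test on column r — row 1: (9/5)/(19/5) = 9/19; row 2: (21/5)/(1/5) = 21; row 3: (114/5)/(9/5) = 38/3. Minimum is 9/19 at row 1 (w1 leaves); pivot element 19/5.
Pivot on row 1; the z-row RHS becomes 63/5 − (-27/5)·(9/19) = 288/19.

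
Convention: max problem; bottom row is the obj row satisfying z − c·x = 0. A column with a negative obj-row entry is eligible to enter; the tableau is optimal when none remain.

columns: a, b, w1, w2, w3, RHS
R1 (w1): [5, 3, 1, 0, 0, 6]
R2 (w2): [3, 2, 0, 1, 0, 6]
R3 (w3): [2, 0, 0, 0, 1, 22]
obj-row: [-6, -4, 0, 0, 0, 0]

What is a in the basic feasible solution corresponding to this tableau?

a is not in the basis, so in the current basic feasible solution a = 0.

0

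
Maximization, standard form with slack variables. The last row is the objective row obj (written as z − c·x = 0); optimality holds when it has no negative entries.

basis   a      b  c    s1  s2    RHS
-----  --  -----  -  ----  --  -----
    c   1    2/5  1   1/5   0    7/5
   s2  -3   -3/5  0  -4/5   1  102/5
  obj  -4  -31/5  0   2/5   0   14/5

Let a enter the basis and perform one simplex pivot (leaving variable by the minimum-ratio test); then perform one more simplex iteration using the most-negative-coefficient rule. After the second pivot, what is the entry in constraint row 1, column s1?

1/2

Ratio test on column a — row 1: (7/5)/1 = 7/5; row 2: entry -3 ≤ 0. Minimum is 7/5 at row 1 (c leaves); pivot element 1.
Divide row 1 by 1; eliminate column a from the other rows.
Second iteration: most negative obj-row entry is -23/5 in column b, so b enters.
Ratio test on column b — row 1: (7/5)/(2/5) = 7/2; row 2: (123/5)/(3/5) = 41. Minimum is 7/2 at row 1 (a leaves); pivot element 2/5.
Divide row 1 by 2/5; eliminate column b from the other rows.
After both pivots, the entry at constraint row 1, column s1 is 1/2.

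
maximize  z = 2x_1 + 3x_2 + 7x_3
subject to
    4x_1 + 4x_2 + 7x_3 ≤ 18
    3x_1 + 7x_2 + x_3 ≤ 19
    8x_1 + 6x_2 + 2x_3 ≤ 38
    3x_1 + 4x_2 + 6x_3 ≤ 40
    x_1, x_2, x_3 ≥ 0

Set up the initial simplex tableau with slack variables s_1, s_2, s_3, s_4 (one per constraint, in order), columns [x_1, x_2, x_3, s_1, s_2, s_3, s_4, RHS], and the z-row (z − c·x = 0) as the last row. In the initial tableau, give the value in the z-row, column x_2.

-3

The z-row carries the negated objective coefficients: the x_2 entry is -3.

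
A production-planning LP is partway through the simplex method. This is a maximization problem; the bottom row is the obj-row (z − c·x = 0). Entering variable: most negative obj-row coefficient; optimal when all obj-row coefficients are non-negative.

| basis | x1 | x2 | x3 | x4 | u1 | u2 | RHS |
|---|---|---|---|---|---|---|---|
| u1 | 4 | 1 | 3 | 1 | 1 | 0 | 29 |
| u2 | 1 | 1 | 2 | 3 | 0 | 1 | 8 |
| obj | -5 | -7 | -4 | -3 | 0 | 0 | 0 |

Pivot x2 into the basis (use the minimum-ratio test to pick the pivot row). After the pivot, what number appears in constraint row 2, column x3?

2

Ratio test on column x2 — row 1: 29/1 = 29; row 2: 8/1 = 8. Minimum is 8 at row 2 (u2 leaves); pivot element 1.
Divide row 2 by 1; eliminate column x2 from the other rows.
In the new row 2, the x3 entry is the old entry divided by the pivot: 2/1 = 2.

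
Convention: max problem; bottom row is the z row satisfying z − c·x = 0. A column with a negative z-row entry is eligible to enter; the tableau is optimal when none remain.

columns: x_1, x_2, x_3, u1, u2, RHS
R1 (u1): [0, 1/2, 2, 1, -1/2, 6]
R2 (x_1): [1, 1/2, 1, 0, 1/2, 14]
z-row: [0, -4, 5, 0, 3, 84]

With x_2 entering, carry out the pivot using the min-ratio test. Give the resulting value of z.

Ratio test on column x_2 — row 1: 6/(1/2) = 12; row 2: 14/(1/2) = 28. Minimum is 12 at row 1 (u1 leaves); pivot element 1/2.
Pivot on row 1; the z-row RHS becomes 84 − (-4)·12 = 132.

132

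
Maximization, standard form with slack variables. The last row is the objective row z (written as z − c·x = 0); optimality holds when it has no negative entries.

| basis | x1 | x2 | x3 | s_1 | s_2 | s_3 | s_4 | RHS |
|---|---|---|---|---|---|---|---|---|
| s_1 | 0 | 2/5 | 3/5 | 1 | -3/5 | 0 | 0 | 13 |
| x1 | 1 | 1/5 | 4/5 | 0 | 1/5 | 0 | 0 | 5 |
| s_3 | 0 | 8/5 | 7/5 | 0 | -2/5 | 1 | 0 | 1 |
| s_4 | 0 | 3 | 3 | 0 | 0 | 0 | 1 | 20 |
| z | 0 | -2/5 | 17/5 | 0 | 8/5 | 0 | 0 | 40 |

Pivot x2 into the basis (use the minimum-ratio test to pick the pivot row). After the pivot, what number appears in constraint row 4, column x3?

3/8

Ratio test on column x2 — row 1: 13/(2/5) = 65/2; row 2: 5/(1/5) = 25; row 3: 1/(8/5) = 5/8; row 4: 20/3 = 20/3. Minimum is 5/8 at row 3 (s_3 leaves); pivot element 8/5.
Divide row 3 by 8/5; eliminate column x2 from the other rows.
Row 4 update in column x3: 3 − 3·(7/8) = 3/8.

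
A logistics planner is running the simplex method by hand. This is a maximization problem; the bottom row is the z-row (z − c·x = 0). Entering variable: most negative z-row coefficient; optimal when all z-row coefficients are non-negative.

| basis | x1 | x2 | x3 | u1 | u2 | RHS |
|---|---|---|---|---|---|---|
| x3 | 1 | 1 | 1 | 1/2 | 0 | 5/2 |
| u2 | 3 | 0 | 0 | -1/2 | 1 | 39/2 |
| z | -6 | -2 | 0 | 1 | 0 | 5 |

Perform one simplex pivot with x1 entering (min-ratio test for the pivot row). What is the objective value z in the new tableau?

20

Ratio test on column x1 — row 1: (5/2)/1 = 5/2; row 2: (39/2)/3 = 13/2. Minimum is 5/2 at row 1 (x3 leaves); pivot element 1.
Pivot on row 1; the z-row RHS becomes 5 − (-6)·(5/2) = 20.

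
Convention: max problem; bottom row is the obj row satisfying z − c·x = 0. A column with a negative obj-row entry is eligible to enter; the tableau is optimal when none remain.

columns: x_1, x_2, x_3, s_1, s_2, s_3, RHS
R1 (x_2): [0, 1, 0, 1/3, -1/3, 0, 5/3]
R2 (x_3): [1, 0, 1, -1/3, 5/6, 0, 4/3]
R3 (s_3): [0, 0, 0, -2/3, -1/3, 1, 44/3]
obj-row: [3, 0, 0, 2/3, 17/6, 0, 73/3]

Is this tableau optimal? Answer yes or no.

yes

Every obj-row coefficient is ≥ 0, so the tableau is optimal.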